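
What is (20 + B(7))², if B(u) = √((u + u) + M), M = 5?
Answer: (20 + √19)² ≈ 593.36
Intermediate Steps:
B(u) = √(5 + 2*u) (B(u) = √((u + u) + 5) = √(2*u + 5) = √(5 + 2*u))
(20 + B(7))² = (20 + √(5 + 2*7))² = (20 + √(5 + 14))² = (20 + √19)²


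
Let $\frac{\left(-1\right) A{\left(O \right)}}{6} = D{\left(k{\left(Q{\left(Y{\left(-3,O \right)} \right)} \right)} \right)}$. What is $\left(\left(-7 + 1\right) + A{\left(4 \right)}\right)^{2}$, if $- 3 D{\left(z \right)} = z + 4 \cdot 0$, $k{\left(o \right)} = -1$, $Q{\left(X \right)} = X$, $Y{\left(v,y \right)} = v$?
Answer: $64$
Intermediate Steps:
$D{\left(z \right)} = - \frac{z}{3}$ ($D{\left(z \right)} = - \frac{z + 4 \cdot 0}{3} = - \frac{z + 0}{3} = - \frac{z}{3}$)
$A{\left(O \right)} = -2$ ($A{\left(O \right)} = - 6 \left(\left(- \frac{1}{3}\right) \left(-1\right)\right) = \left(-6\right) \frac{1}{3} = -2$)
$\left(\left(-7 + 1\right) + A{\left(4 \right)}\right)^{2} = \left(\left(-7 + 1\right) - 2\right)^{2} = \left(-6 - 2\right)^{2} = \left(-8\right)^{2} = 64$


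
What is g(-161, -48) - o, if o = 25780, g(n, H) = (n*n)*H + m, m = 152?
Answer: -1269836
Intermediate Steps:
g(n, H) = 152 + H*n² (g(n, H) = (n*n)*H + 152 = n²*H + 152 = H*n² + 152 = 152 + H*n²)
g(-161, -48) - o = (152 - 48*(-161)²) - 1*25780 = (152 - 48*25921) - 25780 = (152 - 1244208) - 25780 = -1244056 - 25780 = -1269836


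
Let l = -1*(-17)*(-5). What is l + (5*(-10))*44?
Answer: -2285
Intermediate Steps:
l = -85 (l = 17*(-5) = -85)
l + (5*(-10))*44 = -85 + (5*(-10))*44 = -85 - 50*44 = -85 - 2200 = -2285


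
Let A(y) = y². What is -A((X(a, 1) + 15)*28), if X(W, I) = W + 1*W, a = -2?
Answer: -94864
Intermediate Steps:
X(W, I) = 2*W (X(W, I) = W + W = 2*W)
-A((X(a, 1) + 15)*28) = -((2*(-2) + 15)*28)² = -((-4 + 15)*28)² = -(11*28)² = -1*308² = -1*94864 = -94864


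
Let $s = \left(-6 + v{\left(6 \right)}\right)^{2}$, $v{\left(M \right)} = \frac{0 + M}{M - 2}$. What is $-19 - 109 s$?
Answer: $- \frac{8905}{4} \approx -2226.3$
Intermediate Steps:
$v{\left(M \right)} = \frac{M}{-2 + M}$
$s = \frac{81}{4}$ ($s = \left(-6 + \frac{6}{-2 + 6}\right)^{2} = \left(-6 + \frac{6}{4}\right)^{2} = \left(-6 + 6 \cdot \frac{1}{4}\right)^{2} = \left(-6 + \frac{3}{2}\right)^{2} = \left(- \frac{9}{2}\right)^{2} = \frac{81}{4} \approx 20.25$)
$-19 - 109 s = -19 - \frac{8829}{4} = - \frac{8905}{4}$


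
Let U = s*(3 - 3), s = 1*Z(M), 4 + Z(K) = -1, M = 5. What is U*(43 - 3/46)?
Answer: 0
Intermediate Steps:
Z(K) = -5 (Z(K) = -4 - 1 = -5)
s = -5 (s = 1*(-5) = -5)
U = 0 (U = -5*(3 - 3) = -5*0 = 0)
U*(43 - 3/46) = 0*(43 - 3/46) = 0*(1975/46) = 0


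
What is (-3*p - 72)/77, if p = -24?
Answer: 0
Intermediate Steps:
(-3*p - 72)/77 = (-3*(-24) - 72)/77 = (72 - 72)*(1/77) = 0*(1/77) = 0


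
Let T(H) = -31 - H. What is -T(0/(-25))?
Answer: 31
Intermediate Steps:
-T(0/(-25)) = -(-31 - 0/(-25)) = -(-31 - 0*(-1)/25) = -(-31 - 1*0) = -(-31 + 0) = -1*(-31) = 31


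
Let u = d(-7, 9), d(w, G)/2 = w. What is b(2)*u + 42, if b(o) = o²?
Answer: -14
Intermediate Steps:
d(w, G) = 2*w
u = -14 (u = 2*(-7) = -14)
b(2)*u + 42 = 2²*(-14) + 42 = 4*(-14) + 42 = -56 + 42 = -14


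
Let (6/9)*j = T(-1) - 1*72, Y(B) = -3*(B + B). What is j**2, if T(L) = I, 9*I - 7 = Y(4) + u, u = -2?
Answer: 444889/36 ≈ 12358.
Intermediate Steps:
Y(B) = -6*B
I = -19/9 (I = 7/9 + (-6*4 - 2)/9 = 7/9 + (-24 - 2)/9 = 7/9 + (1/9)*(-26) = 7/9 - 26/9 = -19/9 ≈ -2.1111)
T(L) = -19/9
j = -667/6 (j = 3*(-19/9 - 1*72)/2 = 3*(-19/9 - 72)/2 = (3/2)*(-667/9) = -667/6 ≈ -111.17)
j**2 = (-667/6)**2 = 444889/36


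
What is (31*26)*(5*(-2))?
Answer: -8060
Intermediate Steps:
(31*26)*(5*(-2)) = 806*(-10) = -8060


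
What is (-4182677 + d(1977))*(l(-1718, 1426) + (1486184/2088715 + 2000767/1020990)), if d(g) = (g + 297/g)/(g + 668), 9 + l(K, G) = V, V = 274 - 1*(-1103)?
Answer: -4262155473648305521362113389/743432872896916350 ≈ -5.7331e+9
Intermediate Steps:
V = 1377 (V = 274 + 1103 = 1377)
l(K, G) = 1368 (l(K, G) = -9 + 1377 = 1368)
d(g) = (g + 297/g)/(668 + g)
(-4182677 + d(1977))*(l(-1718, 1426) + (1486184/2088715 + 2000767/1020990)) = (-4182677 + (297 + 1977²)/(1977*(668 + 1977)))*(1368 + (1486184/2088715 + 2000767/1020990)) = (-4182677 + (1/1977)*(297 + 3908529)/2645)*(1368 + (1486184*(1/2088715) + 2000767*(1/1020990))) = (-4182677 + (1/1977)*(1/2645)*3908826)*(1368 + (1486184/2088715 + 2000767/1020990)) = (-4182677 + 1302942/1743055)*(1368 + 1139282209313/426511425570) = -7290634755293/1743055*584606912389073/426511425570 = -4262155473648305521362113389/743432872896916350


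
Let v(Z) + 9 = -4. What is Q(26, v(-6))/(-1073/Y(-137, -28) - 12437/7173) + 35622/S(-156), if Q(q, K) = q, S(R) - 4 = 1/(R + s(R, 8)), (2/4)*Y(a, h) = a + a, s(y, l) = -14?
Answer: 59400306396/6574757 ≈ 9034.6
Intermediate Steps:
v(Z) = -13 (v(Z) = -9 - 4 = -13)
Y(a, h) = 4*a (Y(a, h) = 2*(a + a) = 2*(2*a) = 4*a)
S(R) = 4 + 1/(-14 + R) (S(R) = 4 + 1/(R - 14) = 4 + 1/(-14 + R))
Q(26, v(-6))/(-1073/Y(-137, -28) - 12437/7173) + 35622/S(-156) = 26/(-1073/(4*(-137)) - 12437/7173) + 35622/(((-55 + 4*(-156))/(-14 - 156))) = 26/(-1073/(-548) - 12437*1/7173) + 35622/(((-55 - 624)/(-170))) = 26/(-1073*(-1/548) - 12437/7173) + 35622/((-1/170*(-679))) = 26/(1073/548 - 12437/7173) + 35622/(679/170) = 26/(881153/3930804) + 35622*(170/679) = 26*(3930804/881153) + 6055740/679 = 7861608/67781 + 6055740/679 = 59400306396/6574757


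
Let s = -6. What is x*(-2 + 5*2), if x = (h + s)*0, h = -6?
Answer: 0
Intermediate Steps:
x = 0 (x = (-6 - 6)*0 = -12*0 = 0)
x*(-2 + 5*2) = 0*(-2 + 5*2) = 0*(-2 + 10) = 0*8 = 0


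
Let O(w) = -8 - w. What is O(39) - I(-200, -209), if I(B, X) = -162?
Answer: 115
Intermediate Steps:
O(39) - I(-200, -209) = (-8 - 1*39) - 1*(-162) = (-8 - 39) + 162 = -47 + 162 = 115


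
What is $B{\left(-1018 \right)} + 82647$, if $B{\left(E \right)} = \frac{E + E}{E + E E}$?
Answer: $\frac{84051997}{1017} \approx 82647.0$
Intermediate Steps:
$B{\left(E \right)} = \frac{2 E}{E + E^{2}}$
$B{\left(-1018 \right)} + 82647 = \frac{2}{1 - 1018} + 82647 = \frac{2}{-1017} + 82647 = 2 \left(- \frac{1}{1017}\right) + 82647 = - \frac{2}{1017} + 82647 = \frac{84051997}{1017}$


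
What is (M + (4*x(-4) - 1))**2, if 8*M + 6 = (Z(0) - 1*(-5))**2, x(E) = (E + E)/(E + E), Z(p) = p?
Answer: 1849/64 ≈ 28.891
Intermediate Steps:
x(E) = 1 (x(E) = (2*E)/((2*E)) = (2*E)*(1/(2*E)) = 1)
M = 19/8 (M = -3/4 + (0 - 1*(-5))**2/8 = -3/4 + (0 + 5)**2/8 = -3/4 + (1/8)*5**2 = -3/4 + (1/8)*25 = -3/4 + 25/8 = 19/8 ≈ 2.3750)
(M + (4*x(-4) - 1))**2 = (19/8 + (4*1 - 1))**2 = (19/8 + (4 - 1))**2 = (19/8 + 3)**2 = (43/8)**2 = 1849/64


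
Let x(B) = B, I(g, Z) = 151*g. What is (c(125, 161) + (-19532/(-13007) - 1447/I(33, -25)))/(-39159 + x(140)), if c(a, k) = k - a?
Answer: -2411806543/2528972822739 ≈ -0.00095367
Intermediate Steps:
(c(125, 161) + (-19532/(-13007) - 1447/I(33, -25)))/(-39159 + x(140)) = ((161 - 1*125) + (-19532/(-13007) - 1447/(151*33)))/(-39159 + 140) = ((161 - 125) + (-19532*(-1/13007) - 1447/4983))/(-39019) = (36 + (19532/13007 - 1447*1/4983))*(-1/39019) = (36 + (19532/13007 - 1447/4983))*(-1/39019) = (36 + 78506827/64813881)*(-1/39019) = (2411806543/64813881)*(-1/39019) = -2411806543/2528972822739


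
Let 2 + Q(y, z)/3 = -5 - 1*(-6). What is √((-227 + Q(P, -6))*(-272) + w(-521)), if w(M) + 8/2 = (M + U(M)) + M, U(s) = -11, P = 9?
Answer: √61503 ≈ 248.00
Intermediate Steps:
Q(y, z) = -3 (Q(y, z) = -6 + 3*(-5 - 1*(-6)) = -6 + 3*(-5 + 6) = -6 + 3*1 = -6 + 3 = -3)
w(M) = -15 + 2*M (w(M) = -4 + ((M - 11) + M) = -4 + ((-11 + M) + M) = -4 + (-11 + 2*M) = -15 + 2*M)
√((-227 + Q(P, -6))*(-272) + w(-521)) = √((-227 - 3)*(-272) + (-15 + 2*(-521))) = √(-230*(-272) + (-15 - 1042)) = √(62560 - 1057) = √61503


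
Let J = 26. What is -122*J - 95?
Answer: -3267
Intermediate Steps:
-122*J - 95 = -122*26 - 95 = -3172 - 95 = -3267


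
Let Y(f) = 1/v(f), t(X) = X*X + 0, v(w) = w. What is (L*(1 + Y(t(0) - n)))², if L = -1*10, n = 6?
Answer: 625/9 ≈ 69.444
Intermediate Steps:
t(X) = X² (t(X) = X² + 0 = X²)
L = -10
Y(f) = 1/f
(L*(1 + Y(t(0) - n)))² = (-10*(1 + 1/(0² - 1*6)))² = (-10*(1 + 1/(0 - 6)))² = (-10*(1 + 1/(-6)))² = (-10*(1 - ⅙))² = (-10*⅚)² = (-25/3)² = 625/9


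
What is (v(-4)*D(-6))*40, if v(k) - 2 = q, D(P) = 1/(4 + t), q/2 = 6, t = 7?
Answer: 560/11 ≈ 50.909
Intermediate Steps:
q = 12 (q = 2*6 = 12)
D(P) = 1/11 (D(P) = 1/(4 + 7) = 1/11)
v(k) = 14 (v(k) = 2 + 12 = 14)
(v(-4)*D(-6))*40 = (14*(1/11))*40 = (14/11)*40 = 560/11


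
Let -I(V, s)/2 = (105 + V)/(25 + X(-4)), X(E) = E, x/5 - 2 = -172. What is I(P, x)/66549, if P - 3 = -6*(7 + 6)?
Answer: -20/465843 ≈ -4.2933e-5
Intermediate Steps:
x = -850 (x = 10 + 5*(-172) = 10 - 860 = -850)
P = -75 (P = 3 - 6*(7 + 6) = 3 - 6*13 = 3 - 78 = -75)
I(V, s) = -10 - 2*V/21 (I(V, s) = -2*(105 + V)/(25 - 4) = -2*(105 + V)/21 = -2*(5 + V/21) = -10 - 2*V/21)
I(P, x)/66549 = (-10 - 2/21*(-75))/66549 = (-10 + 50/7)*(1/66549) = -20/7*1/66549 = -20/465843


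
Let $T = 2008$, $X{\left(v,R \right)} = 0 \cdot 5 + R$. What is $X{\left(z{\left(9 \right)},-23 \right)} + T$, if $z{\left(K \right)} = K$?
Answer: $1985$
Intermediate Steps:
$X{\left(v,R \right)} = R$ ($X{\left(v,R \right)} = 0 + R = R$)
$X{\left(z{\left(9 \right)},-23 \right)} + T = -23 + 2008 = 1985$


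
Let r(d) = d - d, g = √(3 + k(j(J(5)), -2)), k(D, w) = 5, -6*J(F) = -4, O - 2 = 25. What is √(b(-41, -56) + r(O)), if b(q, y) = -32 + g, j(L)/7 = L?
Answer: √(-32 + 2*√2) ≈ 5.4011*I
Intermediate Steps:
O = 27 (O = 2 + 25 = 27)
J(F) = ⅔ (J(F) = -⅙*(-4) = ⅔)
j(L) = 7*L
g = 2*√2 (g = √(3 + 5) = √8 = 2*√2 ≈ 2.8284)
r(d) = 0
b(q, y) = -32 + 2*√2
√(b(-41, -56) + r(O)) = √((-32 + 2*√2) + 0) = √(-32 + 2*√2)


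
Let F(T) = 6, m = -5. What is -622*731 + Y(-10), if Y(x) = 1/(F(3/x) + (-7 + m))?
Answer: -2728093/6 ≈ -4.5468e+5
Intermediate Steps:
Y(x) = -1/6 (Y(x) = 1/(6 + (-7 - 5)) = 1/(6 - 12) = 1/(-6) = -1/6)
-622*731 + Y(-10) = -622*731 - 1/6 = -454682 - 1/6 = -2728093/6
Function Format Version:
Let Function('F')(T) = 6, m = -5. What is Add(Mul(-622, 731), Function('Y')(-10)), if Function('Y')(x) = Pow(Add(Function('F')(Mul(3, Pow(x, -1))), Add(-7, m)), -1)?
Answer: Rational(-2728093, 6) ≈ -4.5468e+5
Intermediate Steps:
Function('Y')(x) = Rational(-1, 6) (Function('Y')(x) = Pow(Add(6, Add(-7, -5)), -1) = Pow(Add(6, -12), -1) = Pow(-6, -1) = Rational(-1, 6))
Add(Mul(-622, 731), Function('Y')(-10)) = Add(Mul(-622, 731), Rational(-1, 6)) = Add(-454682, Rational(-1, 6)) = Rational(-2728093, 6)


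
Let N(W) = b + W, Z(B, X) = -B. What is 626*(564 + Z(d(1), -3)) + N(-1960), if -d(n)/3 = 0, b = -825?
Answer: 350279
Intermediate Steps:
d(n) = 0 (d(n) = -3*0 = 0)
N(W) = -825 + W
626*(564 + Z(d(1), -3)) + N(-1960) = 626*(564 - 1*0) + (-825 - 1960) = 626*(564 + 0) - 2785 = 626*564 - 2785 = 353064 - 2785 = 350279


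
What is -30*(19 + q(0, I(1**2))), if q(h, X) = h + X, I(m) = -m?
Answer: -540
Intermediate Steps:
q(h, X) = X + h
-30*(19 + q(0, I(1**2))) = -30*(19 + (-1*1**2 + 0)) = -30*(19 + (-1*1 + 0)) = -30*(19 + (-1 + 0)) = -30*(19 - 1) = -30*18 = -540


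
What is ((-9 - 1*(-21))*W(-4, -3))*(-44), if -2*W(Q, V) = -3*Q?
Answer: 3168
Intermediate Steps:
W(Q, V) = 3*Q/2 (W(Q, V) = -(-3)*Q/2 = 3*Q/2)
((-9 - 1*(-21))*W(-4, -3))*(-44) = ((-9 - 1*(-21))*((3/2)*(-4)))*(-44) = ((-9 + 21)*(-6))*(-44) = (12*(-6))*(-44) = -72*(-44) = 3168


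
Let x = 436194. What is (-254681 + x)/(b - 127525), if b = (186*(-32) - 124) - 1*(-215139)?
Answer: 181513/81538 ≈ 2.2261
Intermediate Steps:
b = 209063 (b = (-5952 - 124) + 215139 = -6076 + 215139 = 209063)
(-254681 + x)/(b - 127525) = (-254681 + 436194)/(209063 - 127525) = 181513/81538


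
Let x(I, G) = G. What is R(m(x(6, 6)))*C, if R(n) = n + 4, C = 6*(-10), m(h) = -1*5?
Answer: 60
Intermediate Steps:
m(h) = -5
C = -60
R(n) = 4 + n
R(m(x(6, 6)))*C = (4 - 5)*(-60) = -1*(-60) = 60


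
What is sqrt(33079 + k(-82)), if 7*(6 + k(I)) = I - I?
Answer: sqrt(33073) ≈ 181.86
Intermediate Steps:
k(I) = -6 (k(I) = -6 + (I - I)/7 = -6 + (1/7)*0 = -6 + 0 = -6)
sqrt(33079 + k(-82)) = sqrt(33079 - 6) = sqrt(33073)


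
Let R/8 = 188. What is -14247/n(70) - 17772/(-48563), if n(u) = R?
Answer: -665147973/73038752 ≈ -9.1068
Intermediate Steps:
R = 1504 (R = 8*188 = 1504)
n(u) = 1504
-14247/n(70) - 17772/(-48563) = -14247/1504 - 17772/(-48563) = -14247*1/1504 - 17772*(-1/48563) = -14247/1504 + 17772/48563 = -665147973/73038752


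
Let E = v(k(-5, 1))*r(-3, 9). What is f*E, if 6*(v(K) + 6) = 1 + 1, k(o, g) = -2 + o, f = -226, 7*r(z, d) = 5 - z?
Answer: 30736/21 ≈ 1463.6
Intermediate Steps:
r(z, d) = 5/7 - z/7 (r(z, d) = (5 - z)/7 = 5/7 - z/7)
v(K) = -17/3 (v(K) = -6 + (1 + 1)/6 = -6 + (1/6)*2 = -6 + 1/3 = -17/3)
E = -136/21 (E = -17*(5/7 - 1/7*(-3))/3 = -17*(5/7 + 3/7)/3 = -17/3*8/7 = -136/21 ≈ -6.4762)
f*E = -226*(-136/21) = 30736/21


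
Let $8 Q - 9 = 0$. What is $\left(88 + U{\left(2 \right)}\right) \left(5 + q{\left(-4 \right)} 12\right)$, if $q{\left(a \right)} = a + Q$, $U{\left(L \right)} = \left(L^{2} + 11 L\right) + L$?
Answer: $-3422$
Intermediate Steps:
$Q = \frac{9}{8}$ ($Q = \frac{9}{8} + \frac{1}{8} \cdot 0 = \frac{9}{8} + 0 = \frac{9}{8} \approx 1.125$)
$U{\left(L \right)} = L^{2} + 12 L$
$q{\left(a \right)} = \frac{9}{8} + a$ ($q{\left(a \right)} = a + \frac{9}{8} = \frac{9}{8} + a$)
$\left(88 + U{\left(2 \right)}\right) \left(5 + q{\left(-4 \right)} 12\right) = \left(88 + 2 \left(12 + 2\right)\right) \left(5 + \left(\frac{9}{8} - 4\right) 12\right) = \left(88 + 2 \cdot 14\right) \left(5 - \frac{69}{2}\right) = \left(88 + 28\right) \left(5 - \frac{69}{2}\right) = 116 \left(- \frac{59}{2}\right) = -3422$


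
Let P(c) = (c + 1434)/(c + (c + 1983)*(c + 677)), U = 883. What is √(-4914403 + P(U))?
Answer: 2*I*√24568795838179508829/4471843 ≈ 2216.8*I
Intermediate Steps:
P(c) = (1434 + c)/(c + (677 + c)*(1983 + c)) (P(c) = (1434 + c)/(c + (1983 + c)*(677 + c)) = (1434 + c)/(c + (677 + c)*(1983 + c)))
√(-4914403 + P(U)) = √(-4914403 + (1434 + 883)/(1342491 + 883² + 2661*883)) = √(-4914403 + 2317/(1342491 + 779689 + 2349663)) = √(-4914403 + 2317/4471843) = √(-21976438652412/4471843) = 2*I*√24568795838179508829/4471843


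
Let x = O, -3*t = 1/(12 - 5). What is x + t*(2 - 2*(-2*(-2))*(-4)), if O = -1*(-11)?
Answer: 197/21 ≈ 9.3810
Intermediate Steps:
t = -1/21 (t = -1/(3*(12 - 5)) = -⅓/7 = -⅓*⅐ = -1/21 ≈ -0.047619)
O = 11
x = 11
x + t*(2 - 2*(-2*(-2))*(-4)) = 11 - (2 - 2*(-2*(-2))*(-4))/21 = 11 - (2 - 8*(-4))/21 = 11 - (2 - 2*(-16))/21 = 11 - (2 + 32)/21 = 11 - 1/21*34 = 11 - 34/21 = 197/21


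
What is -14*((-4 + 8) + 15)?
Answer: -266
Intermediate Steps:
-14*((-4 + 8) + 15) = -14*(4 + 15) = -14*19 = -266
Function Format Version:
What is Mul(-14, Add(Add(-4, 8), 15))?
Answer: -266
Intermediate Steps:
Mul(-14, Add(Add(-4, 8), 15)) = Mul(-14, Add(4, 15)) = Mul(-14, 19) = -266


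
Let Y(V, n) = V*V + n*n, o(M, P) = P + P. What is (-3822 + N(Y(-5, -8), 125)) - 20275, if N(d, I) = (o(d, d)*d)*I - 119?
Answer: 1956034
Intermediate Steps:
o(M, P) = 2*P
Y(V, n) = V**2 + n**2
N(d, I) = -119 + 2*I*d**2 (N(d, I) = ((2*d)*d)*I - 119 = (2*d**2)*I - 119 = 2*I*d**2 - 119 = -119 + 2*I*d**2)
(-3822 + N(Y(-5, -8), 125)) - 20275 = (-3822 + (-119 + 2*125*((-5)**2 + (-8)**2)**2)) - 20275 = (-3822 + (-119 + 2*125*(25 + 64)**2)) - 20275 = (-3822 + (-119 + 2*125*89**2)) - 20275 = (-3822 + (-119 + 2*125*7921)) - 20275 = (-3822 + (-119 + 1980250)) - 20275 = (-3822 + 1980131) - 20275 = 1976309 - 20275 = 1956034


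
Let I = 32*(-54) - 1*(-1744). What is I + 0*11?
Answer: 16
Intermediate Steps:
I = 16 (I = -1728 + 1744 = 16)
I + 0*11 = 16 + 0*11 = 16 + 0 = 16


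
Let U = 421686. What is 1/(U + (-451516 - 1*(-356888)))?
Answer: 1/327058 ≈ 3.0576e-6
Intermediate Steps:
1/(U + (-451516 - 1*(-356888))) = 1/(421686 + (-451516 - 1*(-356888))) = 1/(421686 + (-451516 + 356888)) = 1/(421686 - 94628) = 1/327058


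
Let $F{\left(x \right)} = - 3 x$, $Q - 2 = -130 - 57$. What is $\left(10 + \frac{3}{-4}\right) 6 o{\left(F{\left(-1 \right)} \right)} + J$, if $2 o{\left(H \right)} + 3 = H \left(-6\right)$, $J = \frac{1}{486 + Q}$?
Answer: $- \frac{701627}{1204} \approx -582.75$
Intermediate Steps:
$Q = -185$ ($Q = 2 - 187 = -185$)
$J = \frac{1}{301}$ ($J = \frac{1}{486 - 185} = \frac{1}{301} \approx 0.0033223$)
$o{\left(H \right)} = - \frac{3}{2} - 3 H$ ($o{\left(H \right)} = - \frac{3}{2} + \frac{H \left(-6\right)}{2} = - \frac{3}{2} + \frac{\left(-6\right) H}{2} = - \frac{3}{2} - 3 H$)
$\left(10 + \frac{3}{-4}\right) 6 o{\left(F{\left(-1 \right)} \right)} + J = \left(10 + \frac{3}{-4}\right) 6 \left(- \frac{3}{2} - 3 \left(\left(-3\right) \left(-1\right)\right)\right) + \frac{1}{301} = \left(10 + 3 \left(- \frac{1}{4}\right)\right) 6 \left(- \frac{3}{2} - 9\right) + \frac{1}{301} = \left(10 - \frac{3}{4}\right) 6 \left(- \frac{3}{2} - 9\right) + \frac{1}{301} = \frac{37}{4} \cdot 6 \left(- \frac{21}{2}\right) + \frac{1}{301} = \frac{111}{2} \left(- \frac{21}{2}\right) + \frac{1}{301} = - \frac{2331}{4} + \frac{1}{301} = - \frac{701627}{1204}$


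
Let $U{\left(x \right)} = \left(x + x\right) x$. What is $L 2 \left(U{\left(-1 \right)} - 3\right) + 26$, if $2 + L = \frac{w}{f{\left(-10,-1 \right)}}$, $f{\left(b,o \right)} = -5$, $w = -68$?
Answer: $\frac{14}{5} \approx 2.8$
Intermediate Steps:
$U{\left(x \right)} = 2 x^{2}$ ($U{\left(x \right)} = 2 x x = 2 x^{2}$)
$L = \frac{58}{5}$ ($L = -2 - \frac{68}{-5} = -2 - - \frac{68}{5} = -2 + \frac{68}{5} = \frac{58}{5} \approx 11.6$)
$L 2 \left(U{\left(-1 \right)} - 3\right) + 26 = \frac{58 \cdot 2 \left(2 \left(-1\right)^{2} - 3\right)}{5} + 26 = \frac{58 \cdot 2 \left(2 \cdot 1 - 3\right)}{5} + 26 = \frac{58 \cdot 2 \left(2 - 3\right)}{5} + 26 = \frac{58 \cdot 2 \left(-1\right)}{5} + 26 = \frac{58}{5} \left(-2\right) + 26 = - \frac{116}{5} + 26 = \frac{14}{5}$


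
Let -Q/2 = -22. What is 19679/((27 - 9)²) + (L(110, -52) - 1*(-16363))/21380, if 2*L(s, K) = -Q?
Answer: 26626969/432945 ≈ 61.502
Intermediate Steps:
Q = 44 (Q = -2*(-22) = 44)
L(s, K) = -22 (L(s, K) = (-1*44)/2 = (½)*(-44) = -22)
19679/((27 - 9)²) + (L(110, -52) - 1*(-16363))/21380 = 19679/((27 - 9)²) + (-22 - 1*(-16363))/21380 = 19679/(18²) + (-22 + 16363)*(1/21380) = 19679/324 + 16341*(1/21380) = 19679*(1/324) + 16341/21380 = 19679/324 + 16341/21380 = 26626969/432945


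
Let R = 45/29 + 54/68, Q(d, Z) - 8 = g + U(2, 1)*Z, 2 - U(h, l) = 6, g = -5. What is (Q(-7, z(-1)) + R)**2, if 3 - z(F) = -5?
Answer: 690690961/972196 ≈ 710.44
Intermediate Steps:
z(F) = 8 (z(F) = 3 - 1*(-5) = 3 + 5 = 8)
U(h, l) = -4 (U(h, l) = 2 - 1*6 = 2 - 6 = -4)
Q(d, Z) = 3 - 4*Z (Q(d, Z) = 8 + (-5 - 4*Z) = 3 - 4*Z)
R = 2313/986 (R = 45*(1/29) + 54*(1/68) = 45/29 + 27/34 = 2313/986 ≈ 2.3458)
(Q(-7, z(-1)) + R)**2 = ((3 - 4*8) + 2313/986)**2 = ((3 - 32) + 2313/986)**2 = (-29 + 2313/986)**2 = (-26281/986)**2 = 690690961/972196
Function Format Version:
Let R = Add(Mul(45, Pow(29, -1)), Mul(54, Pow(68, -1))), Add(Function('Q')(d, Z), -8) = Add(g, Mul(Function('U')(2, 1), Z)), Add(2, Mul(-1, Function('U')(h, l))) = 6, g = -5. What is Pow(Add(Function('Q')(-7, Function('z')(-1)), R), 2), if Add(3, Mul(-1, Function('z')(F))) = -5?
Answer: Rational(690690961, 972196) ≈ 710.44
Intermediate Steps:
Function('z')(F) = 8 (Function('z')(F) = Add(3, Mul(-1, -5)) = Add(3, 5) = 8)
Function('U')(h, l) = -4 (Function('U')(h, l) = Add(2, Mul(-1, 6)) = Add(2, -6) = -4)
Function('Q')(d, Z) = Add(3, Mul(-4, Z)) (Function('Q')(d, Z) = Add(8, Add(-5, Mul(-4, Z))) = Add(3, Mul(-4, Z)))
R = Rational(2313, 986) (R = Add(Mul(45, Rational(1, 29)), Mul(54, Rational(1, 68))) = Add(Rational(45, 29), Rational(27, 34)) = Rational(2313, 986) ≈ 2.3458)
Pow(Add(Function('Q')(-7, Function('z')(-1)), R), 2) = Pow(Add(Add(3, Mul(-4, 8)), Rational(2313, 986)), 2) = Pow(Add(Add(3, -32), Rational(2313, 986)), 2) = Pow(Add(-29, Rational(2313, 986)), 2) = Pow(Rational(-26281, 986), 2) = Rational(690690961, 972196)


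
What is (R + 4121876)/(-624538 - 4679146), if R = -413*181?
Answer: -4047123/5303684 ≈ -0.76308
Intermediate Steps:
R = -74753
(R + 4121876)/(-624538 - 4679146) = (-74753 + 4121876)/(-624538 - 4679146) = 4047123/(-5303684) = 4047123*(-1/5303684) = -4047123/5303684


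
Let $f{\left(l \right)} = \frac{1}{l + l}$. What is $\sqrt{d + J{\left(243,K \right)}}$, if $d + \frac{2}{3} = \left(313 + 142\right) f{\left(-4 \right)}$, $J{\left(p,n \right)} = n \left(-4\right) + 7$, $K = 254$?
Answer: $\frac{i \sqrt{153582}}{12} \approx 32.658 i$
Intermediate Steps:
$f{\left(l \right)} = \frac{1}{2 l}$
$J{\left(p,n \right)} = 7 - 4 n$ ($J{\left(p,n \right)} = - 4 n + 7 = 7 - 4 n$)
$d = - \frac{1381}{24}$ ($d = - \frac{2}{3} + \left(313 + 142\right) \frac{1}{2 \left(-4\right)} = - \frac{2}{3} + 455 \cdot \frac{1}{2} \left(- \frac{1}{4}\right) = - \frac{2}{3} + 455 \left(- \frac{1}{8}\right) = - \frac{2}{3} - \frac{455}{8} = - \frac{1381}{24} \approx -57.542$)
$\sqrt{d + J{\left(243,K \right)}} = \sqrt{- \frac{1381}{24} + \left(7 - 1016\right)} = \sqrt{- \frac{1381}{24} - 1009} = \sqrt{- \frac{25597}{24}} = \frac{i \sqrt{153582}}{12}$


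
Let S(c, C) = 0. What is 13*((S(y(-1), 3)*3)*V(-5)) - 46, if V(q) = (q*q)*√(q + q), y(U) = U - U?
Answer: -46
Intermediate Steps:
y(U) = 0
V(q) = √2*q^(5/2) (V(q) = q²*√(2*q) = q²*(√2*√q) = √2*q^(5/2))
13*((S(y(-1), 3)*3)*V(-5)) - 46 = 13*((0*3)*(√2*(-5)^(5/2))) - 46 = 13*(0*(√2*(25*I*√5))) - 46 = 13*(0*(25*I*√10)) - 46 = 13*0 - 46 = 0 - 46 = -46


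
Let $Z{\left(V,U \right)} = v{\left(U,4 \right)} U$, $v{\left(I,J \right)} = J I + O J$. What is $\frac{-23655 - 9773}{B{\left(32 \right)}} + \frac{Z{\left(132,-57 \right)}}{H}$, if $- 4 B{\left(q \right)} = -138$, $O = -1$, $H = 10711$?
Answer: $- \frac{715182160}{739059} \approx -967.69$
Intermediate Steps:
$v{\left(I,J \right)} = - J + I J$ ($v{\left(I,J \right)} = J I - J = I J - J = - J + I J$)
$B{\left(q \right)} = \frac{69}{2}$ ($B{\left(q \right)} = \left(- \frac{1}{4}\right) \left(-138\right) = \frac{69}{2}$)
$Z{\left(V,U \right)} = U \left(-4 + 4 U\right)$ ($Z{\left(V,U \right)} = 4 \left(-1 + U\right) U = \left(-4 + 4 U\right) U = U \left(-4 + 4 U\right)$)
$\frac{-23655 - 9773}{B{\left(32 \right)}} + \frac{Z{\left(132,-57 \right)}}{H} = \frac{-23655 - 9773}{\frac{69}{2}} + \frac{4 \left(-57\right) \left(-1 - 57\right)}{10711} = \left(-23655 - 9773\right) \frac{2}{69} + 4 \left(-57\right) \left(-58\right) \frac{1}{10711} = \left(-33428\right) \frac{2}{69} + 13224 \cdot \frac{1}{10711} = - \frac{66856}{69} + \frac{13224}{10711} = - \frac{715182160}{739059}$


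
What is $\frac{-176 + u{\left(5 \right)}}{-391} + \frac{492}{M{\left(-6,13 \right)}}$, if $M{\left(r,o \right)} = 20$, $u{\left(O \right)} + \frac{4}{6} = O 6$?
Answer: $\frac{146479}{5865} \approx 24.975$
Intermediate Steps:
$u{\left(O \right)} = - \frac{2}{3} + 6 O$ ($u{\left(O \right)} = - \frac{2}{3} + O 6 = - \frac{2}{3} + 6 O$)
$\frac{-176 + u{\left(5 \right)}}{-391} + \frac{492}{M{\left(-6,13 \right)}} = \frac{-176 + \left(- \frac{2}{3} + 6 \cdot 5\right)}{-391} + \frac{492}{20} = \left(-176 + \left(- \frac{2}{3} + 30\right)\right) \left(- \frac{1}{391}\right) + 492 \cdot \frac{1}{20} = \left(-176 + \frac{88}{3}\right) \left(- \frac{1}{391}\right) + \frac{123}{5} = \left(- \frac{440}{3}\right) \left(- \frac{1}{391}\right) + \frac{123}{5} = \frac{440}{1173} + \frac{123}{5} = \frac{146479}{5865}$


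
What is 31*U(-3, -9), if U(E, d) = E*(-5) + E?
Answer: 372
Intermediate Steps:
U(E, d) = -4*E (U(E, d) = -5*E + E = -4*E)
31*U(-3, -9) = 31*(-4*(-3)) = 31*12 = 372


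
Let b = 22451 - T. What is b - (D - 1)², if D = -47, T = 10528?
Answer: 9619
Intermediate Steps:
b = 11923 (b = 22451 - 1*10528 = 22451 - 10528 = 11923)
b - (D - 1)² = 11923 - (-47 - 1)² = 11923 - 1*(-48)² = 11923 - 1*2304 = 11923 - 2304 = 9619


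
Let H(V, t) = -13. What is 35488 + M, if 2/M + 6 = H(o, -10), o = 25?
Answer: 674270/19 ≈ 35488.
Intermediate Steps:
M = -2/19 (M = 2/(-6 - 13) = 2/(-19) = 2*(-1/19) = -2/19 ≈ -0.10526)
35488 + M = 35488 - 2/19 = 674270/19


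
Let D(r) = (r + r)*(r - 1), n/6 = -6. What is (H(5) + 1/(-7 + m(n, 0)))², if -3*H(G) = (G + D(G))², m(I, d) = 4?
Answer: 4104676/9 ≈ 4.5608e+5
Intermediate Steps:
n = -36 (n = 6*(-6) = -36)
D(r) = 2*r*(-1 + r) (D(r) = (2*r)*(-1 + r) = 2*r*(-1 + r))
H(G) = -(G + 2*G*(-1 + G))²/3
(H(5) + 1/(-7 + m(n, 0)))² = (-⅓*5²*(-1 + 2*5)² + 1/(-7 + 4))² = (-⅓*25*(-1 + 10)² + 1/(-3))² = (-⅓*25*9² - ⅓)² = (-⅓*25*81 - ⅓)² = (-675 - ⅓)² = (-2026/3)² = 4104676/9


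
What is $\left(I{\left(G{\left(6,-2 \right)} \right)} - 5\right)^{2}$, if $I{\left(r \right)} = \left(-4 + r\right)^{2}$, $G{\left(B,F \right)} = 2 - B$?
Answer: $3481$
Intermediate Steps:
$\left(I{\left(G{\left(6,-2 \right)} \right)} - 5\right)^{2} = \left(\left(-4 + \left(2 - 6\right)\right)^{2} - 5\right)^{2} = \left(\left(-4 + \left(2 - 6\right)\right)^{2} + \left(0 - 5\right)\right)^{2} = \left(\left(-4 - 4\right)^{2} - 5\right)^{2} = \left(\left(-8\right)^{2} - 5\right)^{2} = \left(64 - 5\right)^{2} = 59^{2} = 3481$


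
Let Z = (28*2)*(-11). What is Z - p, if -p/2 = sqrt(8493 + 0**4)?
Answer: -616 + 2*sqrt(8493) ≈ -431.69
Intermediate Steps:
p = -2*sqrt(8493) (p = -2*sqrt(8493 + 0**4) = -2*sqrt(8493 + 0) = -2*sqrt(8493) ≈ -184.31)
Z = -616 (Z = 56*(-11) = -616)
Z - p = -616 - (-2)*sqrt(8493) = -616 + 2*sqrt(8493)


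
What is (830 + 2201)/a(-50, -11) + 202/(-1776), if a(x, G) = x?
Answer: -1348289/22200 ≈ -60.734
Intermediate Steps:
(830 + 2201)/a(-50, -11) + 202/(-1776) = (830 + 2201)/(-50) + 202/(-1776) = 3031*(-1/50) + 202*(-1/1776) = -3031/50 - 101/888 = -1348289/22200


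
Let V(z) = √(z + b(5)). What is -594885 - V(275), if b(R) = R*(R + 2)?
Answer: -594885 - √310 ≈ -5.9490e+5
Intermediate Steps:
b(R) = R*(2 + R)
V(z) = √(35 + z) (V(z) = √(z + 5*(2 + 5)) = √(z + 5*7) = √(z + 35) = √(35 + z))
-594885 - V(275) = -594885 - √(35 + 275) = -594885 - √310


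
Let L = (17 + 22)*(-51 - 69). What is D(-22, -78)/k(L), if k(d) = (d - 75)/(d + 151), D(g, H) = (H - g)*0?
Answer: 0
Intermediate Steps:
D(g, H) = 0
L = -4680 (L = 39*(-120) = -4680)
k(d) = (-75 + d)/(151 + d)
D(-22, -78)/k(L) = 0/(((-75 - 4680)/(151 - 4680))) = 0/((-4755/(-4529))) = 0/((-1/4529*(-4755))) = 0/(4755/4529) = 0*(4529/4755) = 0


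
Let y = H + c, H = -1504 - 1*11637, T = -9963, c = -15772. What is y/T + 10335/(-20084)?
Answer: 477721087/200096892 ≈ 2.3874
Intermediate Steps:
H = -13141 (H = -1504 - 11637 = -13141)
y = -28913 (y = -13141 - 15772 = -28913)
y/T + 10335/(-20084) = -28913/(-9963) + 10335/(-20084) = -28913*(-1/9963) + 10335*(-1/20084) = 28913/9963 - 10335/20084 = 477721087/200096892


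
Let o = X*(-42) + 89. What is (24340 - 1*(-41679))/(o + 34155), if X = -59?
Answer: 66019/36722 ≈ 1.7978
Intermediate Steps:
o = 2567 (o = -59*(-42) + 89 = 2478 + 89 = 2567)
(24340 - 1*(-41679))/(o + 34155) = (24340 - 1*(-41679))/(2567 + 34155) = (24340 + 41679)/36722 = 66019*(1/36722) = 66019/36722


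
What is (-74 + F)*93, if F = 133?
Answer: 5487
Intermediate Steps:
(-74 + F)*93 = (-74 + 133)*93 = 59*93 = 5487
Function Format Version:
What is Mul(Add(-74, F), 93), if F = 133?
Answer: 5487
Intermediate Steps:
Mul(Add(-74, F), 93) = Mul(Add(-74, 133), 93) = Mul(59, 93) = 5487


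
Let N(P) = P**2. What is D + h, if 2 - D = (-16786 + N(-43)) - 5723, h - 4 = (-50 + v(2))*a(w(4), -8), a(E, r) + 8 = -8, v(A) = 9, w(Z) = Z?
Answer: 21322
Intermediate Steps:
a(E, r) = -16 (a(E, r) = -8 - 8 = -16)
h = 660 (h = 4 + (-50 + 9)*(-16) = 4 - 41*(-16) = 4 + 656 = 660)
D = 20662 (D = 2 - ((-16786 + (-43)**2) - 5723) = 2 - ((-16786 + 1849) - 5723) = 2 - (-14937 - 5723) = 2 - 1*(-20660) = 2 + 20660 = 20662)
D + h = 20662 + 660 = 21322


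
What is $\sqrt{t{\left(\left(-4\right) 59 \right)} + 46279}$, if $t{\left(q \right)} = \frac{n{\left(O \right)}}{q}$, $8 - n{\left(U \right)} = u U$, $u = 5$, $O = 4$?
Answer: $\frac{4 \sqrt{10068586}}{59} \approx 215.13$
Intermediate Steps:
$n{\left(U \right)} = 8 - 5 U$
$t{\left(q \right)} = - \frac{12}{q}$ ($t{\left(q \right)} = \frac{8 - 20}{q} = - \frac{12}{q}$)
$\sqrt{t{\left(\left(-4\right) 59 \right)} + 46279} = \sqrt{- \frac{12}{\left(-4\right) 59} + 46279} = \sqrt{- \frac{12}{-236} + 46279} = \sqrt{\left(-12\right) \left(- \frac{1}{236}\right) + 46279} = \sqrt{\frac{3}{59} + 46279} = \sqrt{\frac{2730464}{59}} = \frac{4 \sqrt{10068586}}{59}$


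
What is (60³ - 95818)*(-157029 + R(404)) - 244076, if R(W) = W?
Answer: -18823749826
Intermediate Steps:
(60³ - 95818)*(-157029 + R(404)) - 244076 = (60³ - 95818)*(-157029 + 404) - 244076 = (216000 - 95818)*(-156625) - 244076 = 120182*(-156625) - 244076 = -18823505750 - 244076 = -18823749826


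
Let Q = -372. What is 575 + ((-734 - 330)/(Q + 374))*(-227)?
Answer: 121339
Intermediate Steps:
575 + ((-734 - 330)/(Q + 374))*(-227) = 575 + ((-734 - 330)/(-372 + 374))*(-227) = 575 - 1064/2*(-227) = 575 - 1064*½*(-227) = 575 - 532*(-227) = 575 + 120764 = 121339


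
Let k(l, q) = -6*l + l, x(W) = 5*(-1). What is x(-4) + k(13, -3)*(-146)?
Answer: 9485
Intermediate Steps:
x(W) = -5
k(l, q) = -5*l
x(-4) + k(13, -3)*(-146) = -5 - 5*13*(-146) = -5 - 65*(-146) = -5 + 9490 = 9485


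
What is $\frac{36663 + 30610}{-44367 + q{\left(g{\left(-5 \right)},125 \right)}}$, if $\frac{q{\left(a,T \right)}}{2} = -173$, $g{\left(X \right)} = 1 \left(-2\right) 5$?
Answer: $- \frac{67273}{44713} \approx -1.5046$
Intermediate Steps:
$g{\left(X \right)} = -10$ ($g{\left(X \right)} = \left(-2\right) 5 = -10$)
$q{\left(a,T \right)} = -346$ ($q{\left(a,T \right)} = 2 \left(-173\right) = -346$)
$\frac{36663 + 30610}{-44367 + q{\left(g{\left(-5 \right)},125 \right)}} = \frac{36663 + 30610}{-44367 - 346} = \frac{67273}{-44713} = 67273 \left(- \frac{1}{44713}\right) = - \frac{67273}{44713}$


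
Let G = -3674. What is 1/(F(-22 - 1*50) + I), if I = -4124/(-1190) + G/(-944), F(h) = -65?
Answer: -280840/16188321 ≈ -0.017348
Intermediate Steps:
I = 2066279/280840 (I = -4124/(-1190) - 3674/(-944) = -4124*(-1/1190) - 3674*(-1/944) = 2062/595 + 1837/472 = 2066279/280840 ≈ 7.3575)
1/(F(-22 - 1*50) + I) = 1/(-65 + 2066279/280840) = 1/(-16188321/280840) = -280840/16188321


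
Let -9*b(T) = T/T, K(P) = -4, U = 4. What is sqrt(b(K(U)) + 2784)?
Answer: sqrt(25055)/3 ≈ 52.763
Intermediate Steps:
b(T) = -1/9 (b(T) = -T/(9*T) = -1/9*1 = -1/9)
sqrt(b(K(U)) + 2784) = sqrt(-1/9 + 2784) = sqrt(25055/9) = sqrt(25055)/3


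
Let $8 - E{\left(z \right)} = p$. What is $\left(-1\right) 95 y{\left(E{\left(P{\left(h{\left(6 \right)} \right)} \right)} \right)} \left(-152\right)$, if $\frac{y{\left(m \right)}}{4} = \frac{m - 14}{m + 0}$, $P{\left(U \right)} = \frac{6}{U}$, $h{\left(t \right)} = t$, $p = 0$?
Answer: $-43320$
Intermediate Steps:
$E{\left(z \right)} = 8$ ($E{\left(z \right)} = 8 - 0 = 8 + 0 = 8$)
$y{\left(m \right)} = \frac{4 \left(-14 + m\right)}{m}$ ($y{\left(m \right)} = 4 \frac{m - 14}{m + 0} = 4 \frac{-14 + m}{m} = \frac{4 \left(-14 + m\right)}{m}$)
$\left(-1\right) 95 y{\left(E{\left(P{\left(h{\left(6 \right)} \right)} \right)} \right)} \left(-152\right) = \left(-1\right) 95 \left(4 - \frac{56}{8}\right) \left(-152\right) = - 95 \left(4 - 7\right) \left(-152\right) = \left(-95\right) \left(-3\right) \left(-152\right) = 285 \left(-152\right) = -43320$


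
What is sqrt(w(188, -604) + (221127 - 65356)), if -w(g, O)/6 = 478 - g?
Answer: sqrt(154031) ≈ 392.47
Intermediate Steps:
w(g, O) = -2868 + 6*g (w(g, O) = -6*(478 - g) = -2868 + 6*g)
sqrt(w(188, -604) + (221127 - 65356)) = sqrt((-2868 + 6*188) + (221127 - 65356)) = sqrt((-2868 + 1128) + 155771) = sqrt(-1740 + 155771) = sqrt(154031)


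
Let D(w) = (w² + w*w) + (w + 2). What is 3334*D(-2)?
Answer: 26672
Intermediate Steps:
D(w) = 2 + w + 2*w² (D(w) = (w² + w²) + (2 + w) = 2*w² + (2 + w) = 2 + w + 2*w²)
3334*D(-2) = 3334*(2 - 2 + 2*(-2)²) = 3334*(2 - 2 + 2*4) = 3334*(2 - 2 + 8) = 3334*8 = 26672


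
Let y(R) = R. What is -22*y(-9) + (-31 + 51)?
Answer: 218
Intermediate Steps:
-22*y(-9) + (-31 + 51) = -22*(-9) + (-31 + 51) = 198 + 20 = 218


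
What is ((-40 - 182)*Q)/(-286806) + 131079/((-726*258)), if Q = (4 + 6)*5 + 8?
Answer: -1954581437/2984503236 ≈ -0.65491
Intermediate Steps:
Q = 58 (Q = 10*5 + 8 = 50 + 8 = 58)
((-40 - 182)*Q)/(-286806) + 131079/((-726*258)) = ((-40 - 182)*58)/(-286806) + 131079/((-726*258)) = -222*58*(-1/286806) + 131079/(-187308) = -12876*(-1/286806) + 131079*(-1/187308) = 2146/47801 - 43693/62436 = -1954581437/2984503236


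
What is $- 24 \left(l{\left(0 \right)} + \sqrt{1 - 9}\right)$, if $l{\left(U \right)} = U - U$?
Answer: $- 48 i \sqrt{2} \approx - 67.882 i$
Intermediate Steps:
$l{\left(U \right)} = 0$
$- 24 \left(l{\left(0 \right)} + \sqrt{1 - 9}\right) = - 24 \left(0 + \sqrt{1 - 9}\right) = - 24 \left(0 + \sqrt{-8}\right) = - 24 \left(0 + 2 i \sqrt{2}\right) = - 24 \cdot 2 i \sqrt{2} = - 48 i \sqrt{2}$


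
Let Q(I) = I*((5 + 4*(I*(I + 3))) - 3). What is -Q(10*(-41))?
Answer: 273667620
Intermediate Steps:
Q(I) = I*(2 + 4*I*(3 + I)) (Q(I) = I*((5 + 4*(I*(3 + I))) - 3) = I*((5 + 4*I*(3 + I)) - 3) = I*(2 + 4*I*(3 + I)))
-Q(10*(-41)) = -2*10*(-41)*(1 + 2*(10*(-41))**2 + 6*(10*(-41))) = -2*(-410)*(1 + 2*(-410)**2 + 6*(-410)) = -2*(-410)*(1 + 2*168100 - 2460) = -2*(-410)*(1 + 336200 - 2460) = -2*(-410)*333741 = -1*(-273667620) = 273667620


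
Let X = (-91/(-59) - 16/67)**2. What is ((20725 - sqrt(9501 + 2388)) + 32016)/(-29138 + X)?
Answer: -824141888869/455289924433 + 46878627*sqrt(1321)/455289924433 ≈ -1.8064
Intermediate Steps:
X = 26553409/15626209 (X = (-91*(-1/59) - 16*1/67)**2 = (91/59 - 16/67)**2 = (5153/3953)**2 = 26553409/15626209 ≈ 1.6993)
((20725 - sqrt(9501 + 2388)) + 32016)/(-29138 + X) = ((20725 - sqrt(9501 + 2388)) + 32016)/(-29138 + 26553409/15626209) = ((20725 - sqrt(11889)) + 32016)/(-455289924433/15626209) = ((20725 - 3*sqrt(1321)) + 32016)*(-15626209/455289924433) = (52741 - 3*sqrt(1321))*(-15626209/455289924433) = -824141888869/455289924433 + 46878627*sqrt(1321)/455289924433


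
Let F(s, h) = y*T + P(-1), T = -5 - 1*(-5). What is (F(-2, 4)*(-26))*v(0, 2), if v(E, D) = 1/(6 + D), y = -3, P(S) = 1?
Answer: -13/4 ≈ -3.2500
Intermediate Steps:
T = 0 (T = -5 + 5 = 0)
F(s, h) = 1 (F(s, h) = -3*0 + 1 = 0 + 1 = 1)
(F(-2, 4)*(-26))*v(0, 2) = (1*(-26))/(6 + 2) = -26/8 = -26*⅛ = -13/4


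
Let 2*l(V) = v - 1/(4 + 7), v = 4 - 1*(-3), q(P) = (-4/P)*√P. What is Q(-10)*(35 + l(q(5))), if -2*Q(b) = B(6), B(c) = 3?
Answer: -1269/22 ≈ -57.682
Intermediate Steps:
q(P) = -4/√P
Q(b) = -3/2 (Q(b) = -½*3 = -3/2)
v = 7 (v = 4 + 3 = 7)
l(V) = 38/11 (l(V) = (7 - 1/(4 + 7))/2 = (7 - 1/11)/2 = (½)*(76/11) = 38/11)
Q(-10)*(35 + l(q(5))) = -3*(35 + 38/11)/2 = -3/2*423/11 = -1269/22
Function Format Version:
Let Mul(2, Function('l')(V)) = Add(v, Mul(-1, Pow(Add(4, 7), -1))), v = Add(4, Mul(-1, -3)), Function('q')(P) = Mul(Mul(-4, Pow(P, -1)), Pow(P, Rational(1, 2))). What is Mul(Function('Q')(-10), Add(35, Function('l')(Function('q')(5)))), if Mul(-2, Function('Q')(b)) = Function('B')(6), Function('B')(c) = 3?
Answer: Rational(-1269, 22) ≈ -57.682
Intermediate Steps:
Function('q')(P) = Mul(-4, Pow(P, Rational(-1, 2)))
Function('Q')(b) = Rational(-3, 2) (Function('Q')(b) = Mul(Rational(-1, 2), 3) = Rational(-3, 2))
v = 7 (v = Add(4, 3) = 7)
Function('l')(V) = Rational(38, 11) (Function('l')(V) = Mul(Rational(1, 2), Add(7, Mul(-1, Pow(Add(4, 7), -1)))) = Mul(Rational(1, 2), Add(7, Mul(-1, Pow(11, -1)))) = Mul(Rational(1, 2), Add(7, Mul(-1, Rational(1, 11)))) = Mul(Rational(1, 2), Add(7, Rational(-1, 11))) = Mul(Rational(1, 2), Rational(76, 11)) = Rational(38, 11))
Mul(Function('Q')(-10), Add(35, Function('l')(Function('q')(5)))) = Mul(Rational(-3, 2), Add(35, Rational(38, 11))) = Mul(Rational(-3, 2), Rational(423, 11)) = Rational(-1269, 22)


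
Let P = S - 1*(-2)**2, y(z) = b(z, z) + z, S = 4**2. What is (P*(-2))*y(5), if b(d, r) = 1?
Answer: -144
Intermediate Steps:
S = 16
y(z) = 1 + z
P = 12 (P = 16 - 1*(-2)**2 = 16 - 1*4 = 16 - 4 = 12)
(P*(-2))*y(5) = (12*(-2))*(1 + 5) = -24*6 = -144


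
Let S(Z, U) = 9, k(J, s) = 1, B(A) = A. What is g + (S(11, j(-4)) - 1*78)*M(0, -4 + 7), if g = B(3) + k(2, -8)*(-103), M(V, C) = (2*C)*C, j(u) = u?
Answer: -1342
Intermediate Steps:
M(V, C) = 2*C²
g = -100 (g = 3 + 1*(-103) = 3 - 103 = -100)
g + (S(11, j(-4)) - 1*78)*M(0, -4 + 7) = -100 + (9 - 1*78)*(2*(-4 + 7)²) = -100 + (9 - 78)*(2*3²) = -100 - 138*9 = -100 - 69*18 = -100 - 1242 = -1342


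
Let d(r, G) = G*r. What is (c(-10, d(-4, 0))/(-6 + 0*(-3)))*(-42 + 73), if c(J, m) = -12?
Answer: 62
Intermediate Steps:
(c(-10, d(-4, 0))/(-6 + 0*(-3)))*(-42 + 73) = (-12/(-6 + 0*(-3)))*(-42 + 73) = -12/(-6 + 0)*31 = -12/(-6)*31 = -12*(-1/6)*31 = 2*31 = 62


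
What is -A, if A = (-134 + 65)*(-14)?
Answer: -966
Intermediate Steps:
A = 966 (A = -69*(-14) = 966)
-A = -1*966 = -966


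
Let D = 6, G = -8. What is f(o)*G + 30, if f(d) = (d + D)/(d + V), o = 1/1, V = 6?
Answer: 22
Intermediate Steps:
o = 1
f(d) = 1 (f(d) = (d + 6)/(d + 6) = (6 + d)/(6 + d) = 1)
f(o)*G + 30 = 1*(-8) + 30 = -8 + 30 = 22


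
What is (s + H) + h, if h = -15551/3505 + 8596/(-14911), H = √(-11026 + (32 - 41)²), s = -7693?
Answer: -402321692056/52263055 + I*√10945 ≈ -7698.0 + 104.62*I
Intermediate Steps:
H = I*√10945 (H = √(-11026 + (-9)²) = √(-11026 + 81) = √(-10945) = I*√10945 ≈ 104.62*I)
h = -262009941/52263055 (h = -15551*1/3505 + 8596*(-1/14911) = -15551/3505 - 8596/14911 = -262009941/52263055 ≈ -5.0133)
(s + H) + h = (-7693 + I*√10945) - 262009941/52263055 = -402321692056/52263055 + I*√10945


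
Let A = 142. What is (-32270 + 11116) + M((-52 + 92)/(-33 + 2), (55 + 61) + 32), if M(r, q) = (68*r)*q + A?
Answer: -1053932/31 ≈ -33998.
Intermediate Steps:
M(r, q) = 142 + 68*q*r (M(r, q) = (68*r)*q + 142 = 68*q*r + 142 = 142 + 68*q*r)
(-32270 + 11116) + M((-52 + 92)/(-33 + 2), (55 + 61) + 32) = (-32270 + 11116) + (142 + 68*((55 + 61) + 32)*((-52 + 92)/(-33 + 2))) = -21154 + (142 + 68*(116 + 32)*(40/(-31))) = -21154 + (142 + 68*148*(40*(-1/31))) = -21154 + (142 + 68*148*(-40/31)) = -21154 + (142 - 402560/31) = -21154 - 398158/31 = -1053932/31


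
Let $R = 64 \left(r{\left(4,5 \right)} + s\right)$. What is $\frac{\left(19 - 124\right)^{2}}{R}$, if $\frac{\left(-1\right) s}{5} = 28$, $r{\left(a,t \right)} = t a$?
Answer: $- \frac{735}{512} \approx -1.4355$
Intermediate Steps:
$r{\left(a,t \right)} = a t$
$s = -140$ ($s = \left(-5\right) 28 = -140$)
$R = -7680$ ($R = 64 \left(4 \cdot 5 - 140\right) = 64 \left(20 - 140\right) = 64 \left(-120\right) = -7680$)
$\frac{\left(19 - 124\right)^{2}}{R} = \frac{\left(19 - 124\right)^{2}}{-7680} = \left(-105\right)^{2} \left(- \frac{1}{7680}\right) = 11025 \left(- \frac{1}{7680}\right) = - \frac{735}{512}$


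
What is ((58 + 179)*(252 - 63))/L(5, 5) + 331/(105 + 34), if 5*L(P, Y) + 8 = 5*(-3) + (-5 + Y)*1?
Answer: -31123522/3197 ≈ -9735.2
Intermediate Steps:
L(P, Y) = -28/5 + Y/5 (L(P, Y) = -8/5 + (5*(-3) + (-5 + Y)*1)/5 = -8/5 + (-15 + (-5 + Y))/5 = -8/5 + (-20 + Y)/5 = -8/5 + (-4 + Y/5) = -28/5 + Y/5)
((58 + 179)*(252 - 63))/L(5, 5) + 331/(105 + 34) = ((58 + 179)*(252 - 63))/(-28/5 + (1/5)*5) + 331/(105 + 34) = (237*189)/(-28/5 + 1) + 331/139 = 44793/(-23/5) + 331*(1/139) = 44793*(-5/23) + 331/139 = -223965/23 + 331/139 = -31123522/3197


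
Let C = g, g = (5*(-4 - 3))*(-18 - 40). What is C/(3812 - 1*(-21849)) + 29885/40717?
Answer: 849534495/1044838937 ≈ 0.81308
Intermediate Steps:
g = 2030 (g = (5*(-7))*(-58) = -35*(-58) = 2030)
C = 2030
C/(3812 - 1*(-21849)) + 29885/40717 = 2030/(3812 - 1*(-21849)) + 29885/40717 = 2030/(3812 + 21849) + 29885*(1/40717) = 2030/25661 + 29885/40717 = 849534495/1044838937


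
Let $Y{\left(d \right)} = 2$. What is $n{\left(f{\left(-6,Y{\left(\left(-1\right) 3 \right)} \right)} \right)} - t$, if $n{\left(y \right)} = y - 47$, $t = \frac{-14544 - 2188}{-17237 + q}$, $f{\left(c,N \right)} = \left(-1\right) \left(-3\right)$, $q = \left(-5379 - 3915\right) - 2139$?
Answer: $- \frac{13598}{305} \approx -44.584$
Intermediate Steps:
$q = -11433$ ($q = -9294 - 2139 = -11433$)
$f{\left(c,N \right)} = 3$
$t = \frac{178}{305}$ ($t = \frac{-14544 - 2188}{-17237 - 11433} = - \frac{16732}{-28670} = \left(-16732\right) \left(- \frac{1}{28670}\right) = \frac{178}{305} \approx 0.58361$)
$n{\left(y \right)} = -47 + y$
$n{\left(f{\left(-6,Y{\left(\left(-1\right) 3 \right)} \right)} \right)} - t = \left(-47 + 3\right) - \frac{178}{305} = -44 - \frac{178}{305} = - \frac{13598}{305}$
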